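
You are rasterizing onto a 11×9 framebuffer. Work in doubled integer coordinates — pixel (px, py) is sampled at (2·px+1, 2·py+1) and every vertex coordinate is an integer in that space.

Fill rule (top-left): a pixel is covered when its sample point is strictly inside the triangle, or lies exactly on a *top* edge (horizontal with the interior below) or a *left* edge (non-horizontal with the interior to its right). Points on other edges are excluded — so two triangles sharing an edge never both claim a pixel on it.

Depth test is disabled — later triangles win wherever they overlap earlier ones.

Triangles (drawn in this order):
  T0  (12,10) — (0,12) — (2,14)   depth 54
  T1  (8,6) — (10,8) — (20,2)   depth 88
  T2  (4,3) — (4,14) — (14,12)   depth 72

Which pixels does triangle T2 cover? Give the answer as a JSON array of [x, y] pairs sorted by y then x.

T0:
  2·area = 28  (B↔C swapped to make it positive)
  edge (12, 10)→(2, 14): d=(-10,4) right/bottom  bias=-1
  edge (2, 14)→(0, 12): d=(-2,-2) top-left  bias=+0
  edge (0, 12)→(12, 10): d=(12,-2) top-left  bias=+0
    (3,5)@(7, 11): e=[10,16,2] → █
    (4,5)@(9, 11): e=[2,20,6] → █
    (5,5)@(11, 11): e=[-6,24,10] → ·
    (0,6)@(1, 13): e=[14,0,14] → █  [on edge]
    (1,6)@(3, 13): e=[6,4,18] → █
    (2,6)@(5, 13): e=[-2,8,22] → ·
    (3,6)@(7, 13): e=[-10,12,26] → ·
    (4,6)@(9, 13): e=[-18,16,30] → ·
    (0,7)@(1, 15): e=[-6,-4,38] → ·
    (1,7)@(3, 15): e=[-14,0,42] → ·  [on edge]
    (2,8)@(5, 17): e=[-42,0,70] → ·  [on edge]
  covered (4 px):
    · · · · · · · · · · ·
    · · · · · · · · · · ·
    · · · · · · · · · · ·
    · · · · · · · · · · ·
    · · · · · · · · · · ·
    · · · █ █ · · · · · ·
    █ █ · · · · · · · · ·
    · · · · · · · · · · ·
    · · · · · · · · · · ·
T1:
  2·area = 32  (B↔C swapped to make it positive)
  edge (8, 6)→(20, 2): d=(12,-4) top-left  bias=+0
  edge (20, 2)→(10, 8): d=(-10,6) right/bottom  bias=-1
  edge (10, 8)→(8, 6): d=(-2,-2) top-left  bias=+0
    (1,0)@(3, 1): e=[-80,112,0] → ·  [on edge]
    (2,1)@(5, 3): e=[-48,80,0] → ·  [on edge]
    (8,1)@(17, 3): e=[0,8,24] → █  [on edge]
    (9,1)@(19, 3): e=[8,-4,28] → ·
    (3,2)@(7, 5): e=[-16,48,0] → ·  [on edge]
    (5,2)@(11, 5): e=[0,24,8] → █  [on edge]
    (6,2)@(13, 5): e=[8,12,12] → █
    (7,2)@(15, 5): e=[16,0,16] → ·  [on edge]
    (8,2)@(17, 5): e=[24,-12,20] → ·
    (2,3)@(5, 7): e=[0,40,-8] → ·  [on edge]
    (4,3)@(9, 7): e=[16,16,0] → █  [on edge]
    (6,3)@(13, 7): e=[32,-8,8] → ·
    (5,4)@(11, 9): e=[48,-16,0] → ·  [on edge]
    (2,5)@(5, 11): e=[48,0,-16] → ·  [on edge]
    (6,5)@(13, 11): e=[80,-48,0] → ·  [on edge]
    (7,6)@(15, 13): e=[112,-80,0] → ·  [on edge]
    (8,7)@(17, 15): e=[144,-112,0] → ·  [on edge]
    (9,8)@(19, 17): e=[176,-144,0] → ·  [on edge]
  covered (5 px):
    · · · · · · · · · · ·
    · · · · · · · · █ · ·
    · · · · · █ █ · · · ·
    · · · · █ █ · · · · ·
    · · · · · · · · · · ·
    · · · · · · · · · · ·
    · · · · · · · · · · ·
    · · · · · · · · · · ·
    · · · · · · · · · · ·
T2:
  2·area = 110  (B↔C swapped to make it positive)
  edge (4, 3)→(14, 12): d=(10,9) right/bottom  bias=-1
  edge (14, 12)→(4, 14): d=(-10,2) right/bottom  bias=-1
  edge (4, 14)→(4, 3): d=(0,-11) top-left  bias=+0
    (2,2)@(5, 5): e=[11,88,11] → █
    (3,2)@(7, 5): e=[-7,84,33] → ·
    (2,3)@(5, 7): e=[31,68,11] → █
    (3,3)@(7, 7): e=[13,64,33] → █
    (4,3)@(9, 7): e=[-5,60,55] → ·
    (2,4)@(5, 9): e=[51,48,11] → █
    (4,4)@(9, 9): e=[15,40,55] → █
    (5,4)@(11, 9): e=[-3,36,77] → ·
    (2,5)@(5, 11): e=[71,28,11] → █
    (5,5)@(11, 11): e=[17,16,77] → █
    (6,5)@(13, 11): e=[-1,12,99] → ·
    (9,5)@(19, 11): e=[-55,0,165] → ·  [on edge]
    (4,6)@(9, 13): e=[55,0,55] → ·  [on edge]
  covered (12 px):
    · · · · · · · · · · ·
    · · · · · · · · · · ·
    · · █ · · · · · · · ·
    · · █ █ · · · · · · ·
    · · █ █ █ · · · · · ·
    · · █ █ █ █ · · · · ·
    · · █ █ · · · · · · ·
    · · · · · · · · · · ·
    · · · · · · · · · · ·

Result: [[2,2],[2,3],[3,3],[2,4],[3,4],[4,4],[2,5],[3,5],[4,5],[5,5],[2,6],[3,6]]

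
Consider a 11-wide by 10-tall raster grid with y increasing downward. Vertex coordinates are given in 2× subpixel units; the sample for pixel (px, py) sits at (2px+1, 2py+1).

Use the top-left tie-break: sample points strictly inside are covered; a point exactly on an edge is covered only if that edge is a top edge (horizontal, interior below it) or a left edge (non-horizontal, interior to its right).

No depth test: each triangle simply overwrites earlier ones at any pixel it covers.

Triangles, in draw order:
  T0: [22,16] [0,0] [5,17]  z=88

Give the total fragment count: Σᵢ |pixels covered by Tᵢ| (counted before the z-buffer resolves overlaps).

T0:
  2·area = 294  (B↔C swapped to make it positive)
  edge (22, 16)→(5, 17): d=(-17,1) right/bottom  bias=-1
  edge (5, 17)→(0, 0): d=(-5,-17) top-left  bias=+0
  edge (0, 0)→(22, 16): d=(22,16) right/bottom  bias=-1
    (0,0)@(1, 1): e=[276,12,6] → █
    (1,0)@(3, 1): e=[274,46,-26] → ·
    (0,1)@(1, 3): e=[242,2,50] → █
    (1,1)@(3, 3): e=[240,36,18] → █
    (2,1)@(5, 3): e=[238,70,-14] → ·
    (0,2)@(1, 5): e=[208,-8,94] → ·
    (1,2)@(3, 5): e=[206,26,62] → █
    (2,2)@(5, 5): e=[204,60,30] → █
    (3,2)@(7, 5): e=[202,94,-2] → ·
    (1,3)@(3, 7): e=[172,16,106] → █
    (3,3)@(7, 7): e=[168,84,42] → █
    (4,3)@(9, 7): e=[166,118,10] → █
    (2,8)@(5, 17): e=[0,0,294] → ·  [on edge]
  covered (35 px):
    █ · · · · · · · · · ·
    █ █ · · · · · · · · ·
    · █ █ · · · · · · · ·
    · █ █ █ █ · · · · · ·
    · █ █ █ █ █ · · · · ·
    · · █ █ █ █ █ █ · · ·
    · · █ █ █ █ █ █ █ · ·
    · · █ █ █ █ █ █ █ █ ·
    · · · · · · · · · · ·
    · · · · · · · · · · ·

Final: 35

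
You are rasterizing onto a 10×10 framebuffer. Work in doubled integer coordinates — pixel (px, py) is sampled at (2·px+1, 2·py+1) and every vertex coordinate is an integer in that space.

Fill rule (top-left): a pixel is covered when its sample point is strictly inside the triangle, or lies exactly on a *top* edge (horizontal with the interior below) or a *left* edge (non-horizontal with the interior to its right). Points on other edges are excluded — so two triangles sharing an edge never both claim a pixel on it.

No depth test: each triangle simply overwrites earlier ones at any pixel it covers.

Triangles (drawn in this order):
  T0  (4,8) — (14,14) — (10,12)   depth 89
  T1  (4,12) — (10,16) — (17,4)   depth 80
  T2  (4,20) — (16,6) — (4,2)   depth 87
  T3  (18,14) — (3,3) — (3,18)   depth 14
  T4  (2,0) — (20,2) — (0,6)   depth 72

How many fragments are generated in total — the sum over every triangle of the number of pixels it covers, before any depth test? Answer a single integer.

T0:
  2·area = 4
  edge (4, 8)→(14, 14): d=(10,6) right/bottom  bias=-1
  edge (14, 14)→(10, 12): d=(-4,-2) top-left  bias=+0
  edge (10, 12)→(4, 8): d=(-6,-4) top-left  bias=+0
    (4,5)@(9, 11): e=[0,2,2] → ·  [on edge]
    (9,8)@(19, 17): e=[0,-2,6] → ·  [on edge]
  covered (0 px):
    · · · · · · · · · ·
    · · · · · · · · · ·
    · · · · · · · · · ·
    · · · · · · · · · ·
    · · · · · · · · · ·
    · · · · · · · · · ·
    · · · · · · · · · ·
    · · · · · · · · · ·
    · · · · · · · · · ·
    · · · · · · · · · ·
T1:
  2·area = 100  (B↔C swapped to make it positive)
  edge (4, 12)→(17, 4): d=(13,-8) top-left  bias=+0
  edge (17, 4)→(10, 16): d=(-7,12) right/bottom  bias=-1
  edge (10, 16)→(4, 12): d=(-6,-4) top-left  bias=+0
    (6,3)@(13, 7): e=[7,27,66] → #
    (7,3)@(15, 7): e=[23,3,74] → #
    (8,3)@(17, 7): e=[39,-21,82] → ·
    (4,4)@(9, 9): e=[1,61,38] → #
    (5,4)@(11, 9): e=[17,37,46] → #
    (7,4)@(15, 9): e=[49,-11,62] → ·
    (3,5)@(7, 11): e=[11,71,18] → #
    (6,5)@(13, 11): e=[59,-1,42] → ·
    (3,6)@(7, 13): e=[37,57,6] → #
    (6,6)@(13, 13): e=[85,-15,30] → ·
    (3,7)@(7, 15): e=[63,43,-6] → ·
    (4,7)@(9, 15): e=[79,19,2] → #
  covered (12 px):
    · · · · · · · · · ·
    · · · · · · · · · ·
    · · · · · · · · · ·
    · · · · · · # # · ·
    · · · · # # # · · ·
    · · · # # # · · · ·
    · · · # # # · · · ·
    · · · · # · · · · ·
    · · · · · · · · · ·
    · · · · · · · · · ·
T2:
  2·area = 216  (B↔C swapped to make it positive)
  edge (4, 20)→(4, 2): d=(0,-18) top-left  bias=+0
  edge (4, 2)→(16, 6): d=(12,4) right/bottom  bias=-1
  edge (16, 6)→(4, 20): d=(-12,14) right/bottom  bias=-1
    (0,0)@(1, 1): e=[-54,0,270] → ·  [on edge]
    (2,1)@(5, 3): e=[18,8,190] → #
    (3,1)@(7, 3): e=[54,0,162] → ·  [on edge]
    (2,2)@(5, 5): e=[18,32,166] → #
    (3,2)@(7, 5): e=[54,24,138] → #
    (4,2)@(9, 5): e=[90,16,110] → #
    (5,2)@(11, 5): e=[126,8,82] → #
    (6,2)@(13, 5): e=[162,0,54] → ·  [on edge]
    (2,3)@(5, 7): e=[18,56,142] → #
    (6,3)@(13, 7): e=[162,24,30] → #
    (7,3)@(15, 7): e=[198,16,2] → #
    (8,3)@(17, 7): e=[234,8,-26] → ·
    (9,3)@(19, 7): e=[270,0,-54] → ·  [on edge]
  covered (26 px):
    · · · · · · · · · ·
    · · # · · · · · · ·
    · · # # # # · · · ·
    · · # # # # # # · ·
    · · # # # # # · · ·
    · · # # # # · · · ·
    · · # # # · · · · ·
    · · # # · · · · · ·
    · · # · · · · · · ·
    · · · · · · · · · ·
T3:
  2·area = 225  (B↔C swapped to make it positive)
  edge (18, 14)→(3, 18): d=(-15,4) right/bottom  bias=-1
  edge (3, 18)→(3, 3): d=(0,-15) top-left  bias=+0
  edge (3, 3)→(18, 14): d=(15,11) right/bottom  bias=-1
    (1,0)@(3, 1): e=[255,0,-30] → ·  [on edge]
    (1,1)@(3, 3): e=[225,0,0] → ·  [on edge]
    (1,2)@(3, 5): e=[195,0,30] → #  [on edge]
    (2,2)@(5, 5): e=[187,30,8] → #
    (3,2)@(7, 5): e=[179,60,-14] → ·
    (1,3)@(3, 7): e=[165,0,60] → #  [on edge]
    (3,3)@(7, 7): e=[149,60,16] → #
    (4,3)@(9, 7): e=[141,90,-6] → ·
    (1,4)@(3, 9): e=[135,0,90] → #  [on edge]
    (4,4)@(9, 9): e=[111,90,24] → #
    (5,4)@(11, 9): e=[103,120,2] → #
    (6,4)@(13, 9): e=[95,150,-20] → ·
    (1,5)@(3, 11): e=[105,0,120] → #  [on edge]
    (1,6)@(3, 13): e=[75,0,150] → #  [on edge]
    (1,7)@(3, 15): e=[45,0,180] → #  [on edge]
    (1,8)@(3, 17): e=[15,0,210] → #  [on edge]
    (1,9)@(3, 19): e=[-15,0,240] → ·  [on edge]
  covered (31 px):
    · · · · · · · · · ·
    · · · · · · · · · ·
    · # # · · · · · · ·
    · # # # · · · · · ·
    · # # # # # · · · ·
    · # # # # # # · · ·
    · # # # # # # # · ·
    · # # # # # # · · ·
    · # # · · · · · · ·
    · · · · · · · · · ·
T4:
  2·area = 112
  edge (2, 0)→(20, 2): d=(18,2) right/bottom  bias=-1
  edge (20, 2)→(0, 6): d=(-20,4) right/bottom  bias=-1
  edge (0, 6)→(2, 0): d=(2,-6) top-left  bias=+0
    (1,0)@(3, 1): e=[16,88,8] → #
    (2,0)@(5, 1): e=[12,80,20] → #
    (3,0)@(7, 1): e=[8,72,32] → #
    (4,0)@(9, 1): e=[4,64,44] → #
    (5,0)@(11, 1): e=[0,56,56] → ·  [on edge]
    (0,1)@(1, 3): e=[56,56,0] → #  [on edge]
    (5,1)@(11, 3): e=[36,16,60] → #
    (6,1)@(13, 3): e=[32,8,72] → #
    (7,1)@(15, 3): e=[28,0,84] → ·  [on edge]
    (0,2)@(1, 5): e=[92,16,4] → #
    (2,2)@(5, 5): e=[84,0,28] → ·  [on edge]
    (3,2)@(7, 5): e=[80,-8,40] → ·
  covered (13 px):
    · # # # # · · · · ·
    # # # # # # # · · ·
    # # · · · · · · · ·
    · · · · · · · · · ·
    · · · · · · · · · ·
    · · · · · · · · · ·
    · · · · · · · · · ·
    · · · · · · · · · ·
    · · · · · · · · · ·
    · · · · · · · · · ·

Result: 82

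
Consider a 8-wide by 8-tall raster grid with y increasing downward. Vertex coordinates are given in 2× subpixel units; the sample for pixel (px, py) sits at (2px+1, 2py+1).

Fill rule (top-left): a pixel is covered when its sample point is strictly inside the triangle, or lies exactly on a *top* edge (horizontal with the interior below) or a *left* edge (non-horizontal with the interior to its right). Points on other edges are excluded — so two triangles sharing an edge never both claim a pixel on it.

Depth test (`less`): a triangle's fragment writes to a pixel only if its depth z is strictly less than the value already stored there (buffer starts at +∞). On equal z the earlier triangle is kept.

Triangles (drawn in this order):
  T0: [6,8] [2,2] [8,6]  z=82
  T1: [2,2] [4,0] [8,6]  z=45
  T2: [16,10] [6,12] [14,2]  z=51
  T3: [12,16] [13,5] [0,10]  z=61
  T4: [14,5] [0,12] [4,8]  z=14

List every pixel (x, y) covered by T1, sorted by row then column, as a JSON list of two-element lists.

T0:
  2·area = 20
  edge (6, 8)→(2, 2): d=(-4,-6) top-left  bias=+0
  edge (2, 2)→(8, 6): d=(6,4) right/bottom  bias=-1
  edge (8, 6)→(6, 8): d=(-2,2) right/bottom  bias=-1
    (6,0)@(13, 1): e=[70,-50,0] → ·  [on edge]
    (1,1)@(3, 3): e=[2,2,16] → █
    (2,1)@(5, 3): e=[14,-6,12] → ·
    (5,1)@(11, 3): e=[50,-30,0] → ·  [on edge]
    (1,2)@(3, 5): e=[-6,14,12] → ·
    (2,2)@(5, 5): e=[6,6,8] → █
    (3,2)@(7, 5): e=[18,-2,4] → ·
    (4,2)@(9, 5): e=[30,-10,0] → ·  [on edge]
    (2,3)@(5, 7): e=[-2,18,4] → ·
    (3,3)@(7, 7): e=[10,10,0] → ·  [on edge]
    (2,4)@(5, 9): e=[-10,30,0] → ·  [on edge]
    (1,5)@(3, 11): e=[-30,50,0] → ·  [on edge]
    (0,6)@(1, 13): e=[-50,70,0] → ·  [on edge]
  covered (2 px):
    · · · · · · · ·
    · █ · · · · · ·
    · · █ · · · · ·
    · · · · · · · ·
    · · · · · · · ·
    · · · · · · · ·
    · · · · · · · ·
    · · · · · · · ·
T1:
  2·area = 20
  edge (2, 2)→(4, 0): d=(2,-2) top-left  bias=+0
  edge (4, 0)→(8, 6): d=(4,6) right/bottom  bias=-1
  edge (8, 6)→(2, 2): d=(-6,-4) top-left  bias=+0
    (1,0)@(3, 1): e=[0,10,10] → █  [on edge]
    (2,0)@(5, 1): e=[4,-2,18] → ·
    (0,1)@(1, 3): e=[0,30,-10] → ·  [on edge]
    (1,1)@(3, 3): e=[4,18,-2] → ·
    (2,1)@(5, 3): e=[8,6,6] → █
    (3,1)@(7, 3): e=[12,-6,14] → ·
    (2,2)@(5, 5): e=[12,14,-6] → ·
    (3,2)@(7, 5): e=[16,2,2] → █
    (4,2)@(9, 5): e=[20,-10,10] → ·
    (3,3)@(7, 7): e=[20,10,-10] → ·
  covered (3 px):
    · █ · · · · · ·
    · · █ · · · · ·
    · · · █ · · · ·
    · · · · · · · ·
    · · · · · · · ·
    · · · · · · · ·
    · · · · · · · ·
    · · · · · · · ·
T2:
  2·area = 84
  edge (16, 10)→(6, 12): d=(-10,2) right/bottom  bias=-1
  edge (6, 12)→(14, 2): d=(8,-10) top-left  bias=+0
  edge (14, 2)→(16, 10): d=(2,8) right/bottom  bias=-1
    (6,2)@(13, 5): e=[56,14,14] → █
    (7,2)@(15, 5): e=[52,34,-2] → ·
    (5,3)@(11, 7): e=[40,10,34] → █
    (7,3)@(15, 7): e=[32,50,2] → █
    (4,4)@(9, 9): e=[24,6,54] → █
    (3,5)@(7, 11): e=[8,2,74] → █
    (5,5)@(11, 11): e=[0,42,42] → ·  [on edge]
    (6,5)@(13, 11): e=[-4,62,26] → ·
    (7,5)@(15, 11): e=[-8,82,10] → ·
    (0,6)@(1, 13): e=[0,-42,126] → ·  [on edge]
    (3,6)@(7, 13): e=[-12,18,78] → ·
    (4,6)@(9, 13): e=[-16,38,62] → ·
  covered (10 px):
    · · · · · · · ·
    · · · · · · · ·
    · · · · · · █ ·
    · · · · · █ █ █
    · · · · █ █ █ █
    · · · █ █ · · ·
    · · · · · · · ·
    · · · · · · · ·
T3:
  2·area = 138  (B↔C swapped to make it positive)
  edge (12, 16)→(0, 10): d=(-12,-6) top-left  bias=+0
  edge (0, 10)→(13, 5): d=(13,-5) top-left  bias=+0
  edge (13, 5)→(12, 16): d=(-1,11) right/bottom  bias=-1
    (6,2)@(13, 5): e=[138,0,0] → ·  [on edge]
    (4,3)@(9, 7): e=[90,6,42] → █
    (5,3)@(11, 7): e=[102,16,20] → █
    (6,3)@(13, 7): e=[114,26,-2] → ·
    (1,4)@(3, 9): e=[30,2,106] → █
    (2,4)@(5, 9): e=[42,12,84] → █
    (3,4)@(7, 9): e=[54,22,62] → █
    (6,4)@(13, 9): e=[90,52,-4] → ·
    (1,5)@(3, 11): e=[6,28,104] → █
    (6,5)@(13, 11): e=[66,78,-6] → ·
    (1,6)@(3, 13): e=[-18,54,102] → ·
    (2,6)@(5, 13): e=[-6,64,80] → ·
  covered (16 px):
    · · · · · · · ·
    · · · · · · · ·
    · · · · · · · ·
    · · · · █ █ · ·
    · █ █ █ █ █ · ·
    · █ █ █ █ █ · ·
    · · · █ █ █ · ·
    · · · · · █ · ·
T4:
  2·area = 28
  edge (14, 5)→(0, 12): d=(-14,7) right/bottom  bias=-1
  edge (0, 12)→(4, 8): d=(4,-4) top-left  bias=+0
  edge (4, 8)→(14, 5): d=(10,-3) top-left  bias=+0
    (5,0)@(11, 1): e=[77,0,-49] → ·  [on edge]
    (4,1)@(9, 3): e=[63,0,-35] → ·  [on edge]
    (3,2)@(7, 5): e=[49,0,-21] → ·  [on edge]
    (2,3)@(5, 7): e=[35,0,-7] → ·  [on edge]
    (4,3)@(9, 7): e=[7,16,5] → █
    (5,3)@(11, 7): e=[-7,24,11] → ·
    (1,4)@(3, 9): e=[21,0,7] → █  [on edge]
    (2,4)@(5, 9): e=[7,8,13] → █
    (3,4)@(7, 9): e=[-7,16,19] → ·
    (4,4)@(9, 9): e=[-21,24,25] → ·
    (0,5)@(1, 11): e=[7,0,21] → █  [on edge]
    (1,5)@(3, 11): e=[-7,8,27] → ·
  covered (4 px):
    · · · · · · · ·
    · · · · · · · ·
    · · · · · · · ·
    · · · · █ · · ·
    · █ █ · · · · ·
    █ · · · · · · ·
    · · · · · · · ·
    · · · · · · · ·

Final: [[1,0],[2,1],[3,2]]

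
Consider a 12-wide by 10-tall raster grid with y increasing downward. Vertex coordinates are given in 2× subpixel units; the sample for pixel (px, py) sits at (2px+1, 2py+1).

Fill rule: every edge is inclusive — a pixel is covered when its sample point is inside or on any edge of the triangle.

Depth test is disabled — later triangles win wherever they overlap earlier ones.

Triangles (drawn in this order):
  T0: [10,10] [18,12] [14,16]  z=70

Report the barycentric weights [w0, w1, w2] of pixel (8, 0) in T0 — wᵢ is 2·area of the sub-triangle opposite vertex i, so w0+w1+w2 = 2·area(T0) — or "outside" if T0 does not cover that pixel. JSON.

T0:
  2·area = 40
  edge (10, 10)→(18, 12): d=(8,2) inclusive
  edge (18, 12)→(14, 16): d=(-4,4) inclusive
  edge (14, 16)→(10, 10): d=(-4,-6) inclusive
    (11,3)@(23, 7): e=[-50,0,90] → ·  [on edge]
    (10,4)@(21, 9): e=[-30,0,70] → ·  [on edge]
    (5,5)@(11, 11): e=[6,32,2] → █
    (6,5)@(13, 11): e=[2,24,14] → █
    (7,5)@(15, 11): e=[-2,16,26] → ·
    (9,5)@(19, 11): e=[-10,0,50] → ·  [on edge]
    (5,6)@(11, 13): e=[22,24,-6] → ·
    (6,6)@(13, 13): e=[18,16,6] → █
    (7,6)@(15, 13): e=[14,8,18] → █
    (8,6)@(17, 13): e=[10,0,30] → █  [on edge]
    (9,6)@(19, 13): e=[6,-8,42] → ·
    (6,7)@(13, 15): e=[34,8,-2] → ·
    (7,7)@(15, 15): e=[30,0,10] → █  [on edge]
    (6,8)@(13, 17): e=[50,0,-10] → ·  [on edge]
    (5,9)@(11, 19): e=[70,0,-30] → ·  [on edge]
  covered (6 px):
    · · · · · · · · · · · ·
    · · · · · · · · · · · ·
    · · · · · · · · · · · ·
    · · · · · · · · · · · ·
    · · · · · · · · · · · ·
    · · · · · █ █ · · · · ·
    · · · · · · █ █ █ · · ·
    · · · · · · · █ · · · ·
    · · · · · · · · · · · ·
    · · · · · · · · · · · ·

Result: "outside"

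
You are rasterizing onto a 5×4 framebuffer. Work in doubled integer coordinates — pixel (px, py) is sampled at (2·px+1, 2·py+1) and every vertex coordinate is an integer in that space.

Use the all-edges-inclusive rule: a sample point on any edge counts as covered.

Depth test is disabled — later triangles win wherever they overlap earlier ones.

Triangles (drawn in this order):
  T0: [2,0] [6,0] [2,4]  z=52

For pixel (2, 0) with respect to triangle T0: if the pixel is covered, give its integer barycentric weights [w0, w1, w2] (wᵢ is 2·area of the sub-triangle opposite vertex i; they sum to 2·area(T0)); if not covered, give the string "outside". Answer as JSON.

T0:
  2·area = 16
  edge (2, 0)→(6, 0): d=(4,0) inclusive
  edge (6, 0)→(2, 4): d=(-4,4) inclusive
  edge (2, 4)→(2, 0): d=(0,-4) inclusive
    (1,0)@(3, 1): e=[4,8,4] → █
    (2,0)@(5, 1): e=[4,0,12] → █  [on edge]
    (3,0)@(7, 1): e=[4,-8,20] → ·
    (1,1)@(3, 3): e=[12,0,4] → █  [on edge]
    (2,1)@(5, 3): e=[12,-8,12] → ·
    (0,2)@(1, 5): e=[20,0,-4] → ·  [on edge]
    (1,2)@(3, 5): e=[20,-8,4] → ·
  covered (3 px):
    · █ █ · ·
    · █ · · ·
    · · · · ·
    · · · · ·

Final: [0,12,4]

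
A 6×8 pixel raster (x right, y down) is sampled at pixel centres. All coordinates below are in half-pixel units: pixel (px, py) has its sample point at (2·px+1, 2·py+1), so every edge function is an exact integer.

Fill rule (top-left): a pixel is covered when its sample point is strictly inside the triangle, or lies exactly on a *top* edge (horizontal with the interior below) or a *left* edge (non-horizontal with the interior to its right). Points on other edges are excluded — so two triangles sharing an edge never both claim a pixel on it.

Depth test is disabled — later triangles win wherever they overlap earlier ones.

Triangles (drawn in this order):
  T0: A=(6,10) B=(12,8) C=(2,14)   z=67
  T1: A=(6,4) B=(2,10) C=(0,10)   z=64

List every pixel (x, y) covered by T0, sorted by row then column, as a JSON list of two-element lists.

T0:
  2·area = 16
  edge (6, 10)→(12, 8): d=(6,-2) top-left  bias=+0
  edge (12, 8)→(2, 14): d=(-10,6) right/bottom  bias=-1
  edge (2, 14)→(6, 10): d=(4,-4) top-left  bias=+0
    (5,2)@(11, 5): e=[-20,36,0] → .  [on edge]
    (4,3)@(9, 7): e=[-12,28,0] → .  [on edge]
    (3,4)@(7, 9): e=[-4,20,0] → .  [on edge]
    (4,4)@(9, 9): e=[0,8,8] → X  [on edge]
    (5,4)@(11, 9): e=[4,-4,16] → .
    (1,5)@(3, 11): e=[0,24,-8] → .  [on edge]
    (2,5)@(5, 11): e=[4,12,0] → X  [on edge]
    (3,5)@(7, 11): e=[8,0,8] → .  [on edge]
    (4,5)@(9, 11): e=[12,-12,16] → .
    (1,6)@(3, 13): e=[12,4,0] → X  [on edge]
    (2,6)@(5, 13): e=[16,-8,8] → .
    (0,7)@(1, 15): e=[20,-4,0] → .  [on edge]
  covered (3 px):
    . . . . . .
    . . . . . .
    . . . . . .
    . . . . . .
    . . . . X .
    . . X . . .
    . X . . . .
    . . . . . .
T1:
  2·area = 12
  edge (6, 4)→(2, 10): d=(-4,6) right/bottom  bias=-1
  edge (2, 10)→(0, 10): d=(-2,0) right/bottom  bias=-1
  edge (0, 10)→(6, 4): d=(6,-6) top-left  bias=+0
    (4,0)@(9, 1): e=[-6,18,0] → .  [on edge]
    (3,1)@(7, 3): e=[-2,14,0] → .  [on edge]
    (2,2)@(5, 5): e=[2,10,0] → X  [on edge]
    (3,2)@(7, 5): e=[-10,10,12] → .
    (1,3)@(3, 7): e=[6,6,0] → X  [on edge]
    (2,3)@(5, 7): e=[-6,6,12] → .
    (0,4)@(1, 9): e=[10,2,0] → X  [on edge]
    (1,4)@(3, 9): e=[-2,2,12] → .
    (0,5)@(1, 11): e=[2,-2,12] → .
  covered (3 px):
    . . . . . .
    . . . . . .
    . . X . . .
    . X . . . .
    X . . . . .
    . . . . . .
    . . . . . .
    . . . . . .

Final: [[4,4],[2,5],[1,6]]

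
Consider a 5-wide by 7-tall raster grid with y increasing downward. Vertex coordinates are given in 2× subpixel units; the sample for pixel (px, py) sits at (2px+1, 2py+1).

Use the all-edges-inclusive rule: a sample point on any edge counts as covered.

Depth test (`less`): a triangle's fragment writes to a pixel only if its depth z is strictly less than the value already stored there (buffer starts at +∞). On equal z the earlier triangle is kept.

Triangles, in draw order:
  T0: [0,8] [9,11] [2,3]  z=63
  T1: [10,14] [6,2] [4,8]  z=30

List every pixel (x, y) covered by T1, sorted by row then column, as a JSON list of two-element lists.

T0:
  2·area = 51  (B↔C swapped to make it positive)
  edge (0, 8)→(2, 3): d=(2,-5) inclusive
  edge (2, 3)→(9, 11): d=(7,8) inclusive
  edge (9, 11)→(0, 8): d=(-9,-3) inclusive
    (1,2)@(3, 5): e=[9,6,36] → #
    (2,2)@(5, 5): e=[19,-10,42] → ·
    (0,3)@(1, 7): e=[3,36,12] → #
    (2,3)@(5, 7): e=[23,4,24] → #
    (3,3)@(7, 7): e=[33,-12,30] → ·
    (0,4)@(1, 9): e=[7,50,-6] → ·
    (1,4)@(3, 9): e=[17,34,0] → #  [on edge]
    (3,4)@(7, 9): e=[37,2,12] → #
    (4,4)@(9, 9): e=[47,-14,18] → ·
    (1,5)@(3, 11): e=[21,48,-18] → ·
    (2,5)@(5, 11): e=[31,32,-12] → ·
    (3,5)@(7, 11): e=[41,16,-6] → ·
    (4,5)@(9, 11): e=[51,0,0] → #  [on edge]
  covered (8 px):
    · · · · ·
    · · · · ·
    · # · · ·
    # # # · ·
    · # # # ·
    · · · · #
    · · · · ·
T1:
  2·area = 48  (B↔C swapped to make it positive)
  edge (10, 14)→(4, 8): d=(-6,-6) inclusive
  edge (4, 8)→(6, 2): d=(2,-6) inclusive
  edge (6, 2)→(10, 14): d=(4,12) inclusive
    (0,2)@(1, 5): e=[0,-24,72] → ·  [on edge]
    (2,2)@(5, 5): e=[24,0,24] → #  [on edge]
    (3,2)@(7, 5): e=[36,12,0] → #  [on edge]
    (4,2)@(9, 5): e=[48,24,-24] → ·
    (1,3)@(3, 7): e=[0,-8,56] → ·  [on edge]
    (2,3)@(5, 7): e=[12,4,32] → #
    (4,3)@(9, 7): e=[36,28,-16] → ·
    (2,4)@(5, 9): e=[0,8,40] → #  [on edge]
    (4,4)@(9, 9): e=[24,32,-8] → ·
    (1,5)@(3, 11): e=[-24,0,72] → ·  [on edge]
    (2,5)@(5, 11): e=[-12,12,48] → ·
    (3,5)@(7, 11): e=[0,24,24] → #  [on edge]
    (4,5)@(9, 11): e=[12,36,0] → #  [on edge]
    (4,6)@(9, 13): e=[0,40,8] → #  [on edge]
  covered (9 px):
    · · · · ·
    · · · · ·
    · · # # ·
    · · # # ·
    · · # # ·
    · · · # #
    · · · · #

Final: [[2,2],[3,2],[2,3],[3,3],[2,4],[3,4],[3,5],[4,5],[4,6]]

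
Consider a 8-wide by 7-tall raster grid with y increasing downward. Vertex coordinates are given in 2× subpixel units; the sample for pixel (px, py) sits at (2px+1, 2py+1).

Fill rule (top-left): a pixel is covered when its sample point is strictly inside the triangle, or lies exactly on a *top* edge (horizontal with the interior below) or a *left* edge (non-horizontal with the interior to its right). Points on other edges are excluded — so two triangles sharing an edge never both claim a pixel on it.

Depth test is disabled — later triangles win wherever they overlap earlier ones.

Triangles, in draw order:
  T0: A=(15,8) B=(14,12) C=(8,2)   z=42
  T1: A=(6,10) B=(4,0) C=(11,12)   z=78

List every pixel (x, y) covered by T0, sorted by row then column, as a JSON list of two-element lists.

T0:
  2·area = 34
  edge (15, 8)→(14, 12): d=(-1,4) right/bottom  bias=-1
  edge (14, 12)→(8, 2): d=(-6,-10) top-left  bias=+0
  edge (8, 2)→(15, 8): d=(7,6) right/bottom  bias=-1
    (4,1)@(9, 3): e=[29,4,1] → █
    (5,1)@(11, 3): e=[21,24,-11] → ·
    (4,2)@(9, 5): e=[27,-8,15] → ·
    (5,2)@(11, 5): e=[19,12,3] → █
    (6,2)@(13, 5): e=[11,32,-9] → ·
    (5,3)@(11, 7): e=[17,0,17] → █  [on edge]
    (6,3)@(13, 7): e=[9,20,5] → █
    (7,3)@(15, 7): e=[1,40,-7] → ·
    (5,4)@(11, 9): e=[15,-12,31] → ·
    (6,4)@(13, 9): e=[7,8,19] → █
    (7,4)@(15, 9): e=[-1,28,7] → ·
    (6,5)@(13, 11): e=[5,-4,33] → ·
  covered (5 px):
    · · · · · · · ·
    · · · · █ · · ·
    · · · · · █ · ·
    · · · · · █ █ ·
    · · · · · · █ ·
    · · · · · · · ·
    · · · · · · · ·
T1:
  2·area = 46
  edge (6, 10)→(4, 0): d=(-2,-10) top-left  bias=+0
  edge (4, 0)→(11, 12): d=(7,12) right/bottom  bias=-1
  edge (11, 12)→(6, 10): d=(-5,-2) top-left  bias=+0
    (2,1)@(5, 3): e=[4,9,33] → █
    (3,1)@(7, 3): e=[24,-15,37] → ·
    (2,2)@(5, 5): e=[0,23,23] → █  [on edge]
    (3,2)@(7, 5): e=[20,-1,27] → ·
    (2,3)@(5, 7): e=[-4,37,13] → ·
    (3,3)@(7, 7): e=[16,13,17] → █
    (4,3)@(9, 7): e=[36,-11,21] → ·
    (3,4)@(7, 9): e=[12,27,7] → █
    (4,4)@(9, 9): e=[32,3,11] → █
    (5,4)@(11, 9): e=[52,-21,15] → ·
    (3,5)@(7, 11): e=[8,41,-3] → ·
    (4,5)@(9, 11): e=[28,17,1] → █
  covered (6 px):
    · · · · · · · ·
    · · █ · · · · ·
    · · █ · · · · ·
    · · · █ · · · ·
    · · · █ █ · · ·
    · · · · █ · · ·
    · · · · · · · ·

Answer: [[4,1],[5,2],[5,3],[6,3],[6,4]]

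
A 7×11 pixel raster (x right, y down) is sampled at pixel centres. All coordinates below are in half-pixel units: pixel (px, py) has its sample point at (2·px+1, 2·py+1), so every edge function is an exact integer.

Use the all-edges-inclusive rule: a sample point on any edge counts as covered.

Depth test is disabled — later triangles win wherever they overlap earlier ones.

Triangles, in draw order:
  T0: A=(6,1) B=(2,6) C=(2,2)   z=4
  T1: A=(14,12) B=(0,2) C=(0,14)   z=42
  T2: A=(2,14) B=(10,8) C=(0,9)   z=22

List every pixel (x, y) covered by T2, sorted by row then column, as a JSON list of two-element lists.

T0:
  2·area = 16
  edge (6, 1)→(2, 6): d=(-4,5) inclusive
  edge (2, 6)→(2, 2): d=(0,-4) inclusive
  edge (2, 2)→(6, 1): d=(4,-1) inclusive
    (1,1)@(3, 3): e=[7,4,5] → #
    (2,1)@(5, 3): e=[-3,12,7] → ·
    (1,2)@(3, 5): e=[-1,4,13] → ·
  covered (1 px):
    · · · · · · ·
    · # · · · · ·
    · · · · · · ·
    · · · · · · ·
    · · · · · · ·
    · · · · · · ·
    · · · · · · ·
    · · · · · · ·
    · · · · · · ·
    · · · · · · ·
    · · · · · · ·
T1:
  2·area = 168  (B↔C swapped to make it positive)
  edge (14, 12)→(0, 14): d=(-14,2) inclusive
  edge (0, 14)→(0, 2): d=(0,-12) inclusive
  edge (0, 2)→(14, 12): d=(14,10) inclusive
    (0,1)@(1, 3): e=[152,12,4] → #
    (1,1)@(3, 3): e=[148,36,-16] → ·
    (0,2)@(1, 5): e=[124,12,32] → #
    (1,2)@(3, 5): e=[120,36,12] → #
    (2,2)@(5, 5): e=[116,60,-8] → ·
    (0,3)@(1, 7): e=[96,12,60] → #
    (2,3)@(5, 7): e=[88,60,20] → #
    (3,3)@(7, 7): e=[84,84,0] → #  [on edge]
    (4,3)@(9, 7): e=[80,108,-20] → ·
    (0,4)@(1, 9): e=[68,12,88] → #
    (4,4)@(9, 9): e=[52,108,8] → #
    (5,4)@(11, 9): e=[48,132,-12] → ·
    (3,6)@(7, 13): e=[0,84,84] → #  [on edge]
  covered (22 px):
    · · · · · · ·
    # · · · · · ·
    # # · · · · ·
    # # # # · · ·
    # # # # # · ·
    # # # # # # ·
    # # # # · · ·
    · · · · · · ·
    · · · · · · ·
    · · · · · · ·
    · · · · · · ·
T2:
  2·area = 52  (B↔C swapped to make it positive)
  edge (2, 14)→(0, 9): d=(-2,-5) inclusive
  edge (0, 9)→(10, 8): d=(10,-1) inclusive
  edge (10, 8)→(2, 14): d=(-8,6) inclusive
    (0,4)@(1, 9): e=[5,1,46] → #
    (1,4)@(3, 9): e=[15,3,34] → #
    (2,4)@(5, 9): e=[25,5,22] → #
    (3,4)@(7, 9): e=[35,7,10] → #
    (4,4)@(9, 9): e=[45,9,-2] → ·
    (0,5)@(1, 11): e=[1,21,30] → #
    (3,5)@(7, 11): e=[31,27,-6] → ·
    (0,6)@(1, 13): e=[-3,41,14] → ·
    (1,6)@(3, 13): e=[7,43,2] → #
    (2,6)@(5, 13): e=[17,45,-10] → ·
    (1,7)@(3, 15): e=[3,63,-14] → ·
  covered (8 px):
    · · · · · · ·
    · · · · · · ·
    · · · · · · ·
    · · · · · · ·
    # # # # · · ·
    # # # · · · ·
    · # · · · · ·
    · · · · · · ·
    · · · · · · ·
    · · · · · · ·
    · · · · · · ·

Final: [[0,4],[1,4],[2,4],[3,4],[0,5],[1,5],[2,5],[1,6]]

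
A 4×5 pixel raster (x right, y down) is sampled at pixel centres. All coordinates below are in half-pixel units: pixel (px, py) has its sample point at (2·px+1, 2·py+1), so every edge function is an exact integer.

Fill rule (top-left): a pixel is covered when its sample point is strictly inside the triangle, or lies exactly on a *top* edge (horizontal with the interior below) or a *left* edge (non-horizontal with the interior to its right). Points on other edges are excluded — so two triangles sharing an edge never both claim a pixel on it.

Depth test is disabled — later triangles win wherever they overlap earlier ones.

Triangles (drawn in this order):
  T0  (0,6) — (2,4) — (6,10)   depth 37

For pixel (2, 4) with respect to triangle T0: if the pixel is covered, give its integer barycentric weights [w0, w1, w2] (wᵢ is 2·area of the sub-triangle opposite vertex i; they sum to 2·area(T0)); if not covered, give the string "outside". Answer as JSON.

T0:
  2·area = 20
  edge (0, 6)→(2, 4): d=(2,-2) top-left  bias=+0
  edge (2, 4)→(6, 10): d=(4,6) right/bottom  bias=-1
  edge (6, 10)→(0, 6): d=(-6,-4) top-left  bias=+0
    (2,0)@(5, 1): e=[0,-30,50] → ·  [on edge]
    (1,1)@(3, 3): e=[0,-10,30] → ·  [on edge]
    (0,2)@(1, 5): e=[0,10,10] → █  [on edge]
    (1,2)@(3, 5): e=[4,-2,18] → ·
    (0,3)@(1, 7): e=[4,18,-2] → ·
    (1,3)@(3, 7): e=[8,6,6] → █
    (2,3)@(5, 7): e=[12,-6,14] → ·
    (1,4)@(3, 9): e=[12,14,-6] → ·
    (2,4)@(5, 9): e=[16,2,2] → █
    (3,4)@(7, 9): e=[20,-10,10] → ·
  covered (3 px):
    · · · ·
    · · · ·
    █ · · ·
    · █ · ·
    · · █ ·

Result: [2,2,16]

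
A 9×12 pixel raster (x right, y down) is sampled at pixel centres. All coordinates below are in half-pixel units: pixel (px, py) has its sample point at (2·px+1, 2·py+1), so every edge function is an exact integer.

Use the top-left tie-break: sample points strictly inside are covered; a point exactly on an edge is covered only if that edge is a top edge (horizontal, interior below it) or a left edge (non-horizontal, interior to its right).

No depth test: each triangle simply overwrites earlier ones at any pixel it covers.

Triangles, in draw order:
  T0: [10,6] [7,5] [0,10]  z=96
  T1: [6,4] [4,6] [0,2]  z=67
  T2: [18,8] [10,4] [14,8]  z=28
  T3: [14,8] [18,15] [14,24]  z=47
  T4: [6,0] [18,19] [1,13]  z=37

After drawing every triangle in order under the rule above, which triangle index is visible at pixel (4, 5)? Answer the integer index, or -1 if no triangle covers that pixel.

T0:
  2·area = 22  (B↔C swapped to make it positive)
  edge (10, 6)→(0, 10): d=(-10,4) right/bottom  bias=-1
  edge (0, 10)→(7, 5): d=(7,-5) top-left  bias=+0
  edge (7, 5)→(10, 6): d=(3,1) right/bottom  bias=-1
    (0,1)@(1, 3): e=[66,-44,0] → ·  [on edge]
    (3,2)@(7, 5): e=[22,0,0] → ·  [on edge]
    (2,3)@(5, 7): e=[10,4,8] → █
    (3,3)@(7, 7): e=[2,14,6] → █
    (4,3)@(9, 7): e=[-6,24,4] → ·
    (6,3)@(13, 7): e=[-22,44,0] → ·  [on edge]
    (2,4)@(5, 9): e=[-10,18,14] → ·
    (3,4)@(7, 9): e=[-18,28,12] → ·
  covered (2 px):
    · · · · · · · · ·
    · · · · · · · · ·
    · · · · · · · · ·
    · · █ █ · · · · ·
    · · · · · · · · ·
    · · · · · · · · ·
    · · · · · · · · ·
    · · · · · · · · ·
    · · · · · · · · ·
    · · · · · · · · ·
    · · · · · · · · ·
    · · · · · · · · ·
T1:
  2·area = 16
  edge (6, 4)→(4, 6): d=(-2,2) right/bottom  bias=-1
  edge (4, 6)→(0, 2): d=(-4,-4) top-left  bias=+0
  edge (0, 2)→(6, 4): d=(6,2) right/bottom  bias=-1
    (4,0)@(9, 1): e=[0,40,-24] → ·  [on edge]
    (0,1)@(1, 3): e=[12,0,4] → █  [on edge]
    (1,1)@(3, 3): e=[8,8,0] → ·  [on edge]
    (3,1)@(7, 3): e=[0,24,-8] → ·  [on edge]
    (0,2)@(1, 5): e=[8,-8,16] → ·
    (1,2)@(3, 5): e=[4,0,12] → █  [on edge]
    (2,2)@(5, 5): e=[0,8,8] → ·  [on edge]
    (4,2)@(9, 5): e=[-8,24,0] → ·  [on edge]
    (1,3)@(3, 7): e=[0,-8,24] → ·  [on edge]
    (2,3)@(5, 7): e=[-4,0,20] → ·  [on edge]
    (7,3)@(15, 7): e=[-24,40,0] → ·  [on edge]
    (0,4)@(1, 9): e=[0,-24,40] → ·  [on edge]
    (3,4)@(7, 9): e=[-12,0,28] → ·  [on edge]
    (4,5)@(9, 11): e=[-20,0,36] → ·  [on edge]
    (5,6)@(11, 13): e=[-28,0,44] → ·  [on edge]
    (6,7)@(13, 15): e=[-36,0,52] → ·  [on edge]
    (7,8)@(15, 17): e=[-44,0,60] → ·  [on edge]
    (8,9)@(17, 19): e=[-52,0,68] → ·  [on edge]
  covered (2 px):
    · · · · · · · · ·
    █ · · · · · · · ·
    · █ · · · · · · ·
    · · · · · · · · ·
    · · · · · · · · ·
    · · · · · · · · ·
    · · · · · · · · ·
    · · · · · · · · ·
    · · · · · · · · ·
    · · · · · · · · ·
    · · · · · · · · ·
    · · · · · · · · ·
T2:
  2·area = 16  (B↔C swapped to make it positive)
  edge (18, 8)→(14, 8): d=(-4,0) right/bottom  bias=-1
  edge (14, 8)→(10, 4): d=(-4,-4) top-left  bias=+0
  edge (10, 4)→(18, 8): d=(8,4) right/bottom  bias=-1
    (3,0)@(7, 1): e=[28,0,-12] → ·  [on edge]
    (4,1)@(9, 3): e=[20,0,-4] → ·  [on edge]
    (5,2)@(11, 5): e=[12,0,4] → █  [on edge]
    (6,2)@(13, 5): e=[12,8,-4] → ·
    (5,3)@(11, 7): e=[4,-8,20] → ·
    (6,3)@(13, 7): e=[4,0,12] → █  [on edge]
    (7,3)@(15, 7): e=[4,8,4] → █
    (8,3)@(17, 7): e=[4,16,-4] → ·
    (6,4)@(13, 9): e=[-4,-8,28] → ·
    (7,4)@(15, 9): e=[-4,0,20] → ·  [on edge]
    (8,5)@(17, 11): e=[-12,0,28] → ·  [on edge]
  covered (3 px):
    · · · · · · · · ·
    · · · · · · · · ·
    · · · · · █ · · ·
    · · · · · · █ █ ·
    · · · · · · · · ·
    · · · · · · · · ·
    · · · · · · · · ·
    · · · · · · · · ·
    · · · · · · · · ·
    · · · · · · · · ·
    · · · · · · · · ·
    · · · · · · · · ·
T3:
  2·area = 64
  edge (14, 8)→(18, 15): d=(4,7) right/bottom  bias=-1
  edge (18, 15)→(14, 24): d=(-4,9) right/bottom  bias=-1
  edge (14, 24)→(14, 8): d=(0,-16) top-left  bias=+0
    (7,5)@(15, 11): e=[5,43,16] → █
    (8,5)@(17, 11): e=[-9,25,48] → ·
    (7,6)@(15, 13): e=[13,35,16] → █
    (8,6)@(17, 13): e=[-1,17,48] → ·
    (7,7)@(15, 15): e=[21,27,16] → █
    (8,7)@(17, 15): e=[7,9,48] → █
    (7,8)@(15, 17): e=[29,19,16] → █
    (7,9)@(15, 19): e=[37,11,16] → █
    (8,9)@(17, 19): e=[23,-7,48] → ·
    (7,10)@(15, 21): e=[45,3,16] → █
    (8,10)@(17, 21): e=[31,-15,48] → ·
    (7,11)@(15, 23): e=[53,-5,16] → ·
  covered (8 px):
    · · · · · · · · ·
    · · · · · · · · ·
    · · · · · · · · ·
    · · · · · · · · ·
    · · · · · · · · ·
    · · · · · · · █ ·
    · · · · · · · █ ·
    · · · · · · · █ █
    · · · · · · · █ █
    · · · · · · · █ ·
    · · · · · · · █ ·
    · · · · · · · · ·
T4:
  2·area = 251
  edge (6, 0)→(18, 19): d=(12,19) right/bottom  bias=-1
  edge (18, 19)→(1, 13): d=(-17,-6) top-left  bias=+0
  edge (1, 13)→(6, 0): d=(5,-13) top-left  bias=+0
    (2,1)@(5, 3): e=[55,194,2] → █
    (3,1)@(7, 3): e=[17,206,28] → █
    (4,1)@(9, 3): e=[-21,218,54] → ·
    (2,2)@(5, 5): e=[79,160,12] → █
    (4,2)@(9, 5): e=[3,184,64] → █
    (5,2)@(11, 5): e=[-35,196,90] → ·
    (2,3)@(5, 7): e=[103,126,22] → █
    (5,3)@(11, 7): e=[-11,162,100] → ·
    (1,4)@(3, 9): e=[165,80,6] → █
    (5,4)@(11, 9): e=[13,128,110] → █
    (6,4)@(13, 9): e=[-25,140,136] → ·
    (1,5)@(3, 11): e=[189,46,16] → █
    (0,6)@(1, 13): e=[251,0,0] → █  [on edge]
  covered (32 px):
    · · · · · · · · ·
    · · █ █ · · · · ·
    · · █ █ █ · · · ·
    · · █ █ █ · · · ·
    · █ █ █ █ █ · · ·
    · █ █ █ █ █ · · ·
    █ █ █ █ █ █ █ · ·
    · · · █ █ █ █ █ ·
    · · · · · · █ █ ·
    · · · · · · · · ·
    · · · · · · · · ·
    · · · · · · · · ·

Z-buffer (winner per pixel, '.' = empty):
  . . . . . . . . .
  1 . 4 4 . . . . .
  . 1 4 4 4 2 . . .
  . . 4 4 4 . 2 2 .
  . 4 4 4 4 4 . . .
  . 4 4 4 4 4 . 3 .
  4 4 4 4 4 4 4 3 .
  . . . 4 4 4 4 4 3
  . . . . . . 4 4 3
  . . . . . . . 3 .
  . . . . . . . 3 .
  . . . . . . . . .

Result: 4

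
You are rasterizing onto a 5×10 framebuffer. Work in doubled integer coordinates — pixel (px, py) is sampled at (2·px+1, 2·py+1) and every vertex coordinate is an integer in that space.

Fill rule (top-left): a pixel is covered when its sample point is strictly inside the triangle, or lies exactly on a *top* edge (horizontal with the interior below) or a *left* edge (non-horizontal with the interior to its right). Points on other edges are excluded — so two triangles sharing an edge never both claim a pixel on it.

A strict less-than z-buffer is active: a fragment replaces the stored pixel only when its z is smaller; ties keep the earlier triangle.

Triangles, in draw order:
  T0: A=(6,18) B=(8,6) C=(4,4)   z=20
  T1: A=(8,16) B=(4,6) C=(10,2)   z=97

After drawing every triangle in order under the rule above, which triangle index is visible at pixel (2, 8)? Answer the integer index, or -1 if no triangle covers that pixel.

T0:
  2·area = 52  (B↔C swapped to make it positive)
  edge (6, 18)→(4, 4): d=(-2,-14) top-left  bias=+0
  edge (4, 4)→(8, 6): d=(4,2) right/bottom  bias=-1
  edge (8, 6)→(6, 18): d=(-2,12) right/bottom  bias=-1
    (2,2)@(5, 5): e=[12,2,38] → #
    (3,2)@(7, 5): e=[40,-2,14] → ·
    (2,3)@(5, 7): e=[8,10,34] → #
    (3,3)@(7, 7): e=[36,6,10] → #
    (4,3)@(9, 7): e=[64,2,-14] → ·
    (2,4)@(5, 9): e=[4,18,30] → #
    (4,4)@(9, 9): e=[60,10,-18] → ·
    (2,5)@(5, 11): e=[0,26,26] → #  [on edge]
    (4,5)@(9, 11): e=[56,18,-22] → ·
    (2,6)@(5, 13): e=[-4,34,22] → ·
    (3,6)@(7, 13): e=[24,30,-2] → ·
  covered (7 px):
    · · · · ·
    · · · · ·
    · · # · ·
    · · # # ·
    · · # # ·
    · · # # ·
    · · · · ·
    · · · · ·
    · · · · ·
    · · · · ·
T1:
  2·area = 76
  edge (8, 16)→(4, 6): d=(-4,-10) top-left  bias=+0
  edge (4, 6)→(10, 2): d=(6,-4) top-left  bias=+0
  edge (10, 2)→(8, 16): d=(-2,14) right/bottom  bias=-1
    (4,1)@(9, 3): e=[62,2,12] → #
    (3,2)@(7, 5): e=[34,6,36] → #
    (2,3)@(5, 7): e=[6,10,60] → #
    (2,4)@(5, 9): e=[-2,22,56] → ·
    (3,4)@(7, 9): e=[18,30,28] → #
    (4,4)@(9, 9): e=[38,38,0] → ·  [on edge]
    (3,5)@(7, 11): e=[10,42,24] → #
    (4,5)@(9, 11): e=[30,50,-4] → ·
    (3,6)@(7, 13): e=[2,54,20] → #
    (4,6)@(9, 13): e=[22,62,-8] → ·
    (3,7)@(7, 15): e=[-6,66,16] → ·
  covered (9 px):
    · · · · ·
    · · · · #
    · · · # #
    · · # # #
    · · · # ·
    · · · # ·
    · · · # ·
    · · · · ·
    · · · · ·
    · · · · ·

Z-buffer (winner per pixel, '.' = empty):
  . . . . .
  . . . . 1
  . . 0 1 1
  . . 0 0 1
  . . 0 0 .
  . . 0 0 .
  . . . 1 .
  . . . . .
  . . . . .
  . . . . .

Result: -1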